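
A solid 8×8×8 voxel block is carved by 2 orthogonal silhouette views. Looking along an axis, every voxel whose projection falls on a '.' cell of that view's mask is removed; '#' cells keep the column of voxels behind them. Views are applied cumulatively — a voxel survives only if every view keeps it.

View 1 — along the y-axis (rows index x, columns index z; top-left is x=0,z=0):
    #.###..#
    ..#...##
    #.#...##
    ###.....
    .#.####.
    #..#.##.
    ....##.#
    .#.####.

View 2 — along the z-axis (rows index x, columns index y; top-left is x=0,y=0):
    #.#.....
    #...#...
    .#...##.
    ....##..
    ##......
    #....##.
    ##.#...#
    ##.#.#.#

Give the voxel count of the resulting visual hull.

start: 8×8×8 = 512 voxels
after view 1 [y-axis, 32 of 64 cells solid] → remaining = 256
after view 2 [z-axis, 23 of 64 cells solid] → remaining = 93

remaining voxels: 93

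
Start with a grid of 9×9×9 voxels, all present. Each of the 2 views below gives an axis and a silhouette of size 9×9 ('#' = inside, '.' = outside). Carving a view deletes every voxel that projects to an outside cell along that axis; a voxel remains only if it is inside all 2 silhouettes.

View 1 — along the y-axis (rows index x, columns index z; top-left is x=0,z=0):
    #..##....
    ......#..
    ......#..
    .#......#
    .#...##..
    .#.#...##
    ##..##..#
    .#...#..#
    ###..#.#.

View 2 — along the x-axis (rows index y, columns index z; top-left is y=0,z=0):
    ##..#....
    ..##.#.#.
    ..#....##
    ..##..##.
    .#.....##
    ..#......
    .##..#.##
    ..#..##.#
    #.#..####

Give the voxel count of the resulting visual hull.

voxel count = 94

full grid |V| = 729
after view 1 [y-axis, 27 of 81 cells solid] → remaining = 243
after view 2 [x-axis, 33 of 81 cells solid] → remaining = 94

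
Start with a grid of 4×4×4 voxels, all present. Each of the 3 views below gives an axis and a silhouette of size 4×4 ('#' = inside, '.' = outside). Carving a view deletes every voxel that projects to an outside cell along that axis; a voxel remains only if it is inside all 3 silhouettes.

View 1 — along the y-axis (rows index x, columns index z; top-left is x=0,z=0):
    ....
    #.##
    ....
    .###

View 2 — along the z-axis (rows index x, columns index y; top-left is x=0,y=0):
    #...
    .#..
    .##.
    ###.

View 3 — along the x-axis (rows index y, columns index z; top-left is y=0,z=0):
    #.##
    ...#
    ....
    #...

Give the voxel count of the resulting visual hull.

initial block: 4^3 = 64
V1 y: intersect with XZ mask (6 set) -- 24 left
V2 z: intersect with XY mask (7 set) -- 12 left
V3 x: intersect with YZ mask (5 set) -- 4 left

remaining voxels: 4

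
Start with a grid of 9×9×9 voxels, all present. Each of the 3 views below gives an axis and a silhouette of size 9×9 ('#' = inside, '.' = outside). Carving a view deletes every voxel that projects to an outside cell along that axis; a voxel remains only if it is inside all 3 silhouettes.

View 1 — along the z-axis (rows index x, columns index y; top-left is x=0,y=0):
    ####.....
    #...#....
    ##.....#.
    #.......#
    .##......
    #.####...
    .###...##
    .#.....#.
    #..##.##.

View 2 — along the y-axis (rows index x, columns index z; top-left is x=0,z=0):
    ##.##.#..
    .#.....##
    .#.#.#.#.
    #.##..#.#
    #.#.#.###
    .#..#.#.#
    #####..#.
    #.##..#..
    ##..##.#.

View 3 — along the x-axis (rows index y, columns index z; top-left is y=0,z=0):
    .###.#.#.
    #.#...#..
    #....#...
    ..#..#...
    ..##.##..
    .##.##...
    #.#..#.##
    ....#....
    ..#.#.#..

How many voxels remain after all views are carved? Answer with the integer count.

remaining voxels: 42

start: 9×9×9 = 729 voxels
  1. axis=2 (XY plane), |mask|=30  ⇒  voxels=270
  2. axis=1 (XZ plane), |mask|=42  ⇒  voxels=143
  3. axis=0 (YZ plane), |mask|=29  ⇒  voxels=42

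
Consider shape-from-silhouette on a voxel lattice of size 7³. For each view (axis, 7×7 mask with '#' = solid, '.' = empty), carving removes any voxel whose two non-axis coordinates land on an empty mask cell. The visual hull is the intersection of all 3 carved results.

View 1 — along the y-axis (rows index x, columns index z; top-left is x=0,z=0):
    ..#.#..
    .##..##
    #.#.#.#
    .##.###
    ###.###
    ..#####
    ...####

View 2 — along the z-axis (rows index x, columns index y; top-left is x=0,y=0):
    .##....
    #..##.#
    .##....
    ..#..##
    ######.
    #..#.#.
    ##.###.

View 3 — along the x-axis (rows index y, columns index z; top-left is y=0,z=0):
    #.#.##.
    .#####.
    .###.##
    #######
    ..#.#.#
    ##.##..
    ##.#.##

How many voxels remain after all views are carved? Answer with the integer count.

before carving: 343 voxels (7×7×7)
V1 y: intersect with XZ mask (30 set) -- 210 left
V2 z: intersect with XY mask (25 set) -- 114 left
V3 x: intersect with YZ mask (33 set) -- 74 left

74 voxels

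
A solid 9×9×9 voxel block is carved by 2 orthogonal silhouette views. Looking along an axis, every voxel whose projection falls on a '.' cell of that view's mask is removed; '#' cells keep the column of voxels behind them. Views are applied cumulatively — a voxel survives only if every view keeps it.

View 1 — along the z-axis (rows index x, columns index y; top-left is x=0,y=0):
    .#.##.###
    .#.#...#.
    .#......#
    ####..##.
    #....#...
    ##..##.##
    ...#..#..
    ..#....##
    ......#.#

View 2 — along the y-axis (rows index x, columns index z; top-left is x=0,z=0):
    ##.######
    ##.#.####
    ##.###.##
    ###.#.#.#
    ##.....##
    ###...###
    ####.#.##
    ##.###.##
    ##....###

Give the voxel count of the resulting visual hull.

voxel count = 208

start: 9×9×9 = 729 voxels
[1] z-view keeps 32 columns → grid now 288
[2] y-view keeps 57 columns → grid now 208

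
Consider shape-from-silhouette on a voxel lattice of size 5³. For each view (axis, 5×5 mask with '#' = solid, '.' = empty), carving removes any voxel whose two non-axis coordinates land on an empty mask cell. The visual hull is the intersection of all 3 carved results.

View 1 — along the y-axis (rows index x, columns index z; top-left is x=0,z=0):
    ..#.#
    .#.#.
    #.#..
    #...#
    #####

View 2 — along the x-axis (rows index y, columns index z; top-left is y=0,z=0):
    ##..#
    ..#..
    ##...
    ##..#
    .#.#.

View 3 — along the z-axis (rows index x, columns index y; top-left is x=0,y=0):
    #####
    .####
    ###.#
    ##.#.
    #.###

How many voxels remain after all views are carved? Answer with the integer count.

full grid |V| = 125
V1 y: intersect with XZ mask (13 set) -- 65 left
V2 x: intersect with YZ mask (11 set) -- 28 left
V3 z: intersect with XY mask (20 set) -- 24 left

|visual hull| = 24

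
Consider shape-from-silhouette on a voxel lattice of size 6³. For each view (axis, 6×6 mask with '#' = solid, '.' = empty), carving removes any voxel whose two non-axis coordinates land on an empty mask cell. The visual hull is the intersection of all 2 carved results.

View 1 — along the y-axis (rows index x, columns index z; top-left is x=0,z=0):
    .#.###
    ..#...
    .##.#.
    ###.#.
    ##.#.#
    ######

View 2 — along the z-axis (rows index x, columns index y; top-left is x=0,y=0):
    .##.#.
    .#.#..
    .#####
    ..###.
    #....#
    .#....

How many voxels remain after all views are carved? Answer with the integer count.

initial block: 6^3 = 216
step 1: project along y, AND mask (22/36) → |grid| = 132
step 2: project along z, AND mask (16/36) → |grid| = 55

|visual hull| = 55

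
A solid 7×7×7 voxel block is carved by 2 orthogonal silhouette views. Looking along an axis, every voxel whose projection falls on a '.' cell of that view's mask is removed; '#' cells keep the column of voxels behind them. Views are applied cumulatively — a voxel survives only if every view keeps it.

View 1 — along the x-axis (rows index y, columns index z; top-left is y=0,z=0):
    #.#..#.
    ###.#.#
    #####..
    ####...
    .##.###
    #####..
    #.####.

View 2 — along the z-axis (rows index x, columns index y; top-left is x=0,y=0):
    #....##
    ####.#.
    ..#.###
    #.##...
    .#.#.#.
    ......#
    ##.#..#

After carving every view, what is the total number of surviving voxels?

before carving: 343 voxels (7×7×7)
  1. axis=0 (YZ plane), |mask|=32  ⇒  voxels=224
  2. axis=2 (XY plane), |mask|=23  ⇒  voxels=103

voxel count = 103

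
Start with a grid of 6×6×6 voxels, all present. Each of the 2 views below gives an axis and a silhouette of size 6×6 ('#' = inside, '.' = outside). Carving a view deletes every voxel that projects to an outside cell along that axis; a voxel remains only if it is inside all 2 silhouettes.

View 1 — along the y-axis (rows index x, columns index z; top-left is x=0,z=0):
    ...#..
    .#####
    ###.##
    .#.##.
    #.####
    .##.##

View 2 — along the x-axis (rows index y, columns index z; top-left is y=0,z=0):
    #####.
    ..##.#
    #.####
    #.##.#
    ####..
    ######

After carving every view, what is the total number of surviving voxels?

start: 6×6×6 = 216 voxels
  1. axis=1 (XZ plane), |mask|=23  ⇒  voxels=138
  2. axis=0 (YZ plane), |mask|=27  ⇒  voxels=101

remaining voxels: 101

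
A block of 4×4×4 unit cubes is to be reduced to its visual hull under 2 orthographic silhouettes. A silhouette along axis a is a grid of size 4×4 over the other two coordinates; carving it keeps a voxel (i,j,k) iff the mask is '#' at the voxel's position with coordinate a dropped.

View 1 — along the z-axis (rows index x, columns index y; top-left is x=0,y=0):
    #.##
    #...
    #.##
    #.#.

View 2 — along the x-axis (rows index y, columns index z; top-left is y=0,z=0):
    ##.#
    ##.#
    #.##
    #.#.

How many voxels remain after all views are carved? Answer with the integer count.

before carving: 64 voxels (4×4×4)
step 1: project along z, AND mask (9/16) → |grid| = 36
step 2: project along x, AND mask (11/16) → |grid| = 25

remaining voxels: 25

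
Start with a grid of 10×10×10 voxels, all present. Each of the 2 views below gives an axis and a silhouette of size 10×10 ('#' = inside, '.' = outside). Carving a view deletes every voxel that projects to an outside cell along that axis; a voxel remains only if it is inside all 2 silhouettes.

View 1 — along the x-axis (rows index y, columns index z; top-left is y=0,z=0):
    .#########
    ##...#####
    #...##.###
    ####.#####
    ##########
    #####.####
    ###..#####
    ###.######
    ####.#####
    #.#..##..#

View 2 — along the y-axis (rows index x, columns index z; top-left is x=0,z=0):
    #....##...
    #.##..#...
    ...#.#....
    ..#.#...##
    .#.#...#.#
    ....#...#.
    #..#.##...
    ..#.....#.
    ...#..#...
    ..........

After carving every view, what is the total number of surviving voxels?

before carving: 1000 voxels (10×10×10)
[1] x-view keeps 81 columns → grid now 810
[2] y-view keeps 27 columns → grid now 213

|visual hull| = 213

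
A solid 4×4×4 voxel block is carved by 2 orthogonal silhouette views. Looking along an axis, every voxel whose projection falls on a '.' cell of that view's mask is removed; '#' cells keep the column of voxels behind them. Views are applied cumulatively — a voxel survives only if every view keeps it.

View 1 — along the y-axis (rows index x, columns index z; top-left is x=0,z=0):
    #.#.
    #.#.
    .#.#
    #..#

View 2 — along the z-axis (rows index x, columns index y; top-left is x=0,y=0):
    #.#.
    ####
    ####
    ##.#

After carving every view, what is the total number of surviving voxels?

26 voxels

initial block: 4^3 = 64
step 1: project along y, AND mask (8/16) → |grid| = 32
step 2: project along z, AND mask (13/16) → |grid| = 26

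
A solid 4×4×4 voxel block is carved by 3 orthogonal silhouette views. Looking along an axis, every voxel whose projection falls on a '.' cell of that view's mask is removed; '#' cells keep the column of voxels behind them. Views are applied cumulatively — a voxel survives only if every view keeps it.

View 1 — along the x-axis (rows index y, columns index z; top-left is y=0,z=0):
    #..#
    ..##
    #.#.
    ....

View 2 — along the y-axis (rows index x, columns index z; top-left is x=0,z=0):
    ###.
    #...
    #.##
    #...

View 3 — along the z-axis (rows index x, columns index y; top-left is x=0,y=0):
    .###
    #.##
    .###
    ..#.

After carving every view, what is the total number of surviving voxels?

full grid |V| = 64
carve view 1 (along x, YZ-mask fill 6/16): 24 voxels remain
carve view 2 (along y, XZ-mask fill 8/16): 14 voxels remain
carve view 3 (along z, XY-mask fill 10/16): 10 voxels remain

|visual hull| = 10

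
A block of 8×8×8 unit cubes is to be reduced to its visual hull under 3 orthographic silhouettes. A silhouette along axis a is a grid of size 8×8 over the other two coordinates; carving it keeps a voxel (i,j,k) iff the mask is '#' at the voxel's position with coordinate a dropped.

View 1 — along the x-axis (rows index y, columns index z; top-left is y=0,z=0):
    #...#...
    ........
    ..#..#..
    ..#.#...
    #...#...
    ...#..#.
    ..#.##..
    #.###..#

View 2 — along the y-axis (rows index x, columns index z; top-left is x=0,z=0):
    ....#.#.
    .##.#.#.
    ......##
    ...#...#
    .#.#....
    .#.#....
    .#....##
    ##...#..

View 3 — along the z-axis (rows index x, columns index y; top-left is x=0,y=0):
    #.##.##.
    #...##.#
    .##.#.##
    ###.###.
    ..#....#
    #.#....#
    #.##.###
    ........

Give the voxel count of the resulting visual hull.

remaining voxels: 15

start: 8×8×8 = 512 voxels
carve view 1 (along x, YZ-mask fill 18/64): 144 voxels remain
carve view 2 (along y, XZ-mask fill 20/64): 32 voxels remain
carve view 3 (along z, XY-mask fill 31/64): 15 voxels remain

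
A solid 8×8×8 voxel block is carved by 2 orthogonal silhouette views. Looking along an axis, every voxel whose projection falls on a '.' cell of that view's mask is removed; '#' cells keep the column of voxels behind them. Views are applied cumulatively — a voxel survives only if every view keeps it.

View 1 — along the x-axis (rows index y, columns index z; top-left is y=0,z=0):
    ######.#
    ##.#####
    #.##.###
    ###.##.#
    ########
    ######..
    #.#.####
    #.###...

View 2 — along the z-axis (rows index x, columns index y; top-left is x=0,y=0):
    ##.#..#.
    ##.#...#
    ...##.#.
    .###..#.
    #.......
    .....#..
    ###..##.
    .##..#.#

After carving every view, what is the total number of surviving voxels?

remaining voxels: 163

start: 8×8×8 = 512 voxels
V1 x: intersect with YZ mask (50 set) -- 400 left
V2 z: intersect with XY mask (26 set) -- 163 left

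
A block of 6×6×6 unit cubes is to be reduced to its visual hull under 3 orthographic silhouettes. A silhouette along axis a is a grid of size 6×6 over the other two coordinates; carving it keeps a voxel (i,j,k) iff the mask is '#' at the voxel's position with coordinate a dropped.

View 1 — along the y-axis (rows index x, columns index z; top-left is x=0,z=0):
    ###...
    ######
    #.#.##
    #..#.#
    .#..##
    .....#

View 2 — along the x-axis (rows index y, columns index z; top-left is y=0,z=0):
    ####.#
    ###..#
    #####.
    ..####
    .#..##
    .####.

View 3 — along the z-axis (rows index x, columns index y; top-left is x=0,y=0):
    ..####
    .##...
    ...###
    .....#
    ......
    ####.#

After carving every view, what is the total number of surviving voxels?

before carving: 216 voxels (6×6×6)
  1. axis=1 (XZ plane), |mask|=20  ⇒  voxels=120
  2. axis=0 (YZ plane), |mask|=25  ⇒  voxels=82
  3. axis=2 (XY plane), |mask|=15  ⇒  voxels=27

27 voxels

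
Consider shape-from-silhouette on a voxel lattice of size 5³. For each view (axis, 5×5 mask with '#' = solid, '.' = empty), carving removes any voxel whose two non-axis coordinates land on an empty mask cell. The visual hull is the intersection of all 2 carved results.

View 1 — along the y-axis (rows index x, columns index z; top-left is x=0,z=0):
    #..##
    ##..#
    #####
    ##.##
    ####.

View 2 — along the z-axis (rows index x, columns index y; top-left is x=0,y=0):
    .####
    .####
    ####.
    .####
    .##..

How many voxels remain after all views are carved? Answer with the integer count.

before carving: 125 voxels (5×5×5)
  1. axis=1 (XZ plane), |mask|=19  ⇒  voxels=95
  2. axis=2 (XY plane), |mask|=18  ⇒  voxels=68

voxel count = 68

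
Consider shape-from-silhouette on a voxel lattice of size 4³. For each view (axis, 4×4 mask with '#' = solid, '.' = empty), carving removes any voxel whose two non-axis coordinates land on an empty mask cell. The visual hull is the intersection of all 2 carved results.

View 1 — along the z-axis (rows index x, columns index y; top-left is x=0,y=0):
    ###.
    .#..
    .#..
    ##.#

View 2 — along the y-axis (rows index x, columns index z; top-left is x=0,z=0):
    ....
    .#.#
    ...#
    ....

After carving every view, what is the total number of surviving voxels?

full grid |V| = 64
carve view 1 (along z, XY-mask fill 8/16): 32 voxels remain
carve view 2 (along y, XZ-mask fill 3/16): 3 voxels remain

voxel count = 3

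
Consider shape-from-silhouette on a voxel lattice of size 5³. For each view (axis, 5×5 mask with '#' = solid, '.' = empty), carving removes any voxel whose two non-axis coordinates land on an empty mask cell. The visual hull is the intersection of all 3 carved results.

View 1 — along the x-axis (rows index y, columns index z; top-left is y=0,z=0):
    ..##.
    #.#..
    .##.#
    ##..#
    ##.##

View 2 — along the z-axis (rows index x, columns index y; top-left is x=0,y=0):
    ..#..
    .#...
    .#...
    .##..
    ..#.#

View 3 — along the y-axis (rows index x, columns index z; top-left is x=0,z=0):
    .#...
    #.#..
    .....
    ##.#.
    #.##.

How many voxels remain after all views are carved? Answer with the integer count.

8 voxels

full grid |V| = 125
after view 1 [x-axis, 14 of 25 cells solid] → remaining = 70
after view 2 [z-axis, 7 of 25 cells solid] → remaining = 19
after view 3 [y-axis, 9 of 25 cells solid] → remaining = 8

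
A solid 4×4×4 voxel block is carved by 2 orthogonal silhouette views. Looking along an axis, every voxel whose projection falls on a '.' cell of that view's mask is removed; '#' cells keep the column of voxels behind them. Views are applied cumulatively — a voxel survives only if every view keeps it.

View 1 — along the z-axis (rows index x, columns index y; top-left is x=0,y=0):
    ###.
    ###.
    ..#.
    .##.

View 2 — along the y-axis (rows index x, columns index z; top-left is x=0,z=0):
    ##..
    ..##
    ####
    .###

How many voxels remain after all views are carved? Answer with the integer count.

initial block: 4^3 = 64
[1] z-view keeps 9 columns → grid now 36
[2] y-view keeps 11 columns → grid now 22

voxel count = 22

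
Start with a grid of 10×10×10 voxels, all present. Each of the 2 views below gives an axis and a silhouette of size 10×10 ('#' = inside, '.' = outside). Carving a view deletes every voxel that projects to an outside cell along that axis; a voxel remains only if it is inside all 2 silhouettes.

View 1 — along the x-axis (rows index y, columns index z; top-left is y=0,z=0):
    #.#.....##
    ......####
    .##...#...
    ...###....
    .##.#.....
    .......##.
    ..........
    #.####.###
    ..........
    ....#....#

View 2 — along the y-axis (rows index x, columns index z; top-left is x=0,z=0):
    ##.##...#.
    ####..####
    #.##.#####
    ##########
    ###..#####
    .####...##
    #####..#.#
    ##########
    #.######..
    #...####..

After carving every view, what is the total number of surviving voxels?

214 voxels

initial block: 10^3 = 1000
  1. axis=0 (YZ plane), |mask|=29  ⇒  voxels=290
  2. axis=1 (XZ plane), |mask|=74  ⇒  voxels=214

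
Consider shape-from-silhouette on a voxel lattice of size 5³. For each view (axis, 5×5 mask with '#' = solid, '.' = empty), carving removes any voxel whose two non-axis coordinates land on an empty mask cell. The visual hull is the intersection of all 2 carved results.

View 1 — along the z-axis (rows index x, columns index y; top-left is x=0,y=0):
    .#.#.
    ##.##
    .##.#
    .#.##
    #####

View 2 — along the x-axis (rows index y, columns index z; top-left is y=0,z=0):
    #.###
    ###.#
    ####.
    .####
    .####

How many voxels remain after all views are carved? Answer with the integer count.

full grid |V| = 125
step 1: project along z, AND mask (17/25) → |grid| = 85
step 2: project along x, AND mask (20/25) → |grid| = 68

|visual hull| = 68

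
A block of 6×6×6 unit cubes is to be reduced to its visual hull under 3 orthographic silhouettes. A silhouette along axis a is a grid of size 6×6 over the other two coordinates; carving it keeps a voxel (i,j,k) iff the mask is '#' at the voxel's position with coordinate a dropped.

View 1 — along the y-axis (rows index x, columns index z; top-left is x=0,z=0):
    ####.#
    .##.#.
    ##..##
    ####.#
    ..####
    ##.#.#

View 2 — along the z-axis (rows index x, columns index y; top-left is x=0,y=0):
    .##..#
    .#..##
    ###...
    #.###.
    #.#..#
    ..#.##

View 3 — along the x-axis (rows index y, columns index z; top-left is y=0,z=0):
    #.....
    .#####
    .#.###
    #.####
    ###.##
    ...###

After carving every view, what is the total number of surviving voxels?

start: 6×6×6 = 216 voxels
[1] y-view keeps 25 columns → grid now 150
[2] z-view keeps 19 columns → grid now 80
[3] x-view keeps 23 columns → grid now 49

remaining voxels: 49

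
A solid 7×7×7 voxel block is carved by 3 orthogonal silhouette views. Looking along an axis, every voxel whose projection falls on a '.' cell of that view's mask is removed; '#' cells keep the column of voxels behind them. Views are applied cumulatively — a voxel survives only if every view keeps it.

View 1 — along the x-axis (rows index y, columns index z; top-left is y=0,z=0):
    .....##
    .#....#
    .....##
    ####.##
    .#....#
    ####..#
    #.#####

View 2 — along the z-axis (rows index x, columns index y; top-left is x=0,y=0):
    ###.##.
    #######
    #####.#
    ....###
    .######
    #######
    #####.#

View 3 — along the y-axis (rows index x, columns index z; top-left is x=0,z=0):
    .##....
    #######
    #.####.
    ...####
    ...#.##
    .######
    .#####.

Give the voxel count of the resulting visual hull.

|visual hull| = 93

full grid |V| = 343
  1. axis=0 (YZ plane), |mask|=25  ⇒  voxels=175
  2. axis=2 (XY plane), |mask|=40  ⇒  voxels=139
  3. axis=1 (XZ plane), |mask|=32  ⇒  voxels=93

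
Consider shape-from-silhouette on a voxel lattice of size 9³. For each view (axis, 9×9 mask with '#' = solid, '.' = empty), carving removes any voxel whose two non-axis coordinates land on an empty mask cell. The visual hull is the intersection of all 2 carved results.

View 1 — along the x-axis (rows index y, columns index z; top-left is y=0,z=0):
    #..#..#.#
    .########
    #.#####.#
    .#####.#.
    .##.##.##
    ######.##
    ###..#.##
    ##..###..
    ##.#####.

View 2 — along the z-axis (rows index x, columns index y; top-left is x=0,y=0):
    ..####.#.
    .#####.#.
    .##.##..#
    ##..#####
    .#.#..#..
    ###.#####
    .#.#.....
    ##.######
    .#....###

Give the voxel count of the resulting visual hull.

voxel count = 313

full grid |V| = 729
carve view 1 (along x, YZ-mask fill 57/81): 513 voxels remain
carve view 2 (along z, XY-mask fill 48/81): 313 voxels remain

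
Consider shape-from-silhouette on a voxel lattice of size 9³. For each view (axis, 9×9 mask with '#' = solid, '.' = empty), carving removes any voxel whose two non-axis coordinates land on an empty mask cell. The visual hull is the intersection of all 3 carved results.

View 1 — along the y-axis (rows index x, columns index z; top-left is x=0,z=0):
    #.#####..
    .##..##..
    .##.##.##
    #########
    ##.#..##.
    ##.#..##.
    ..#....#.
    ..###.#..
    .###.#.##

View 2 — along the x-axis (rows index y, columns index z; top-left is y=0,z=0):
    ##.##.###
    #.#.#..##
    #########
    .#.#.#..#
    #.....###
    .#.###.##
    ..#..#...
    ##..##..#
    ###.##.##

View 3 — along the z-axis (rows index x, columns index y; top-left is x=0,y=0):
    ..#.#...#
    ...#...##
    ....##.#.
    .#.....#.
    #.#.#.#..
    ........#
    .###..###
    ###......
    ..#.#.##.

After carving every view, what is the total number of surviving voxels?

full grid |V| = 729
step 1: project along y, AND mask (47/81) → |grid| = 423
step 2: project along x, AND mask (49/81) → |grid| = 244
step 3: project along z, AND mask (29/81) → |grid| = 85

remaining voxels: 85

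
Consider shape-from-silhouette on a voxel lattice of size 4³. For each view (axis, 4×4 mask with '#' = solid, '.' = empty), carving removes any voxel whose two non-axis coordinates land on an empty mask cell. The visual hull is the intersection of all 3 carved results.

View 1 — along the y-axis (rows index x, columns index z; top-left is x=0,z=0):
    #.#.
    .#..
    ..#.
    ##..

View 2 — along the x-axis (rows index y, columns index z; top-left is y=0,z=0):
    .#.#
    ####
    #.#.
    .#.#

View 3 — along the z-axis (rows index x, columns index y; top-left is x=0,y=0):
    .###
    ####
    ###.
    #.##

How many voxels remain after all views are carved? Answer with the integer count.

|visual hull| = 12

full grid |V| = 64
[1] y-view keeps 6 columns → grid now 24
[2] x-view keeps 10 columns → grid now 14
[3] z-view keeps 13 columns → grid now 12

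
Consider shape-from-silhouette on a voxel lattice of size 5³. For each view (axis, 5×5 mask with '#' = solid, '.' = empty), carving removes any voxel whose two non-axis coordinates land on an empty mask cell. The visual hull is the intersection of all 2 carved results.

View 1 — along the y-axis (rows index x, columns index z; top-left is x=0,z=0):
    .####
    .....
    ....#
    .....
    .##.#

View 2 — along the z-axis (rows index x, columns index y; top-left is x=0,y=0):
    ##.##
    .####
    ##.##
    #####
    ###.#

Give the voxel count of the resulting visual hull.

|visual hull| = 32

start: 5×5×5 = 125 voxels
[1] y-view keeps 8 columns → grid now 40
[2] z-view keeps 21 columns → grid now 32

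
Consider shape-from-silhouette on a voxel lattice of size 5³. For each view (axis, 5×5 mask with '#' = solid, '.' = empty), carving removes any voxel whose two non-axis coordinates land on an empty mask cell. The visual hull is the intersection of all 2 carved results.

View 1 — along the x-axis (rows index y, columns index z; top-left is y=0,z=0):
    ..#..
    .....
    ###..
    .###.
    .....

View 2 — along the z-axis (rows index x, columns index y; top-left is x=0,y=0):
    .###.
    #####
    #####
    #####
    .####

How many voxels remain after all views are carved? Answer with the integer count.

before carving: 125 voxels (5×5×5)
  1. axis=0 (YZ plane), |mask|=7  ⇒  voxels=35
  2. axis=2 (XY plane), |mask|=22  ⇒  voxels=33

33 voxels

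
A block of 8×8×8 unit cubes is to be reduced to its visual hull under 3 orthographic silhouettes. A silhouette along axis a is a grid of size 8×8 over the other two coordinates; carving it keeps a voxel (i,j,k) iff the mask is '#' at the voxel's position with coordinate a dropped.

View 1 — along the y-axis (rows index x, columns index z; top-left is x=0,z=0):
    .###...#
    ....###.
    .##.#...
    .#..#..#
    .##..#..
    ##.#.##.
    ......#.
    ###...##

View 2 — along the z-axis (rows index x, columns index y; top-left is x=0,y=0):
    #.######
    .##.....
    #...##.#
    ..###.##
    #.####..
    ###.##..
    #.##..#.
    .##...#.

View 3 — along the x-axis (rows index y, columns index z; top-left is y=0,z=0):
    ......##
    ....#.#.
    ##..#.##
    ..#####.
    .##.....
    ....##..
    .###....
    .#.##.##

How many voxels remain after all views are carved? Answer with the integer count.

54 voxels

initial block: 8^3 = 512
[1] y-view keeps 27 columns → grid now 216
[2] z-view keeps 35 columns → grid now 120
[3] x-view keeps 26 columns → grid now 54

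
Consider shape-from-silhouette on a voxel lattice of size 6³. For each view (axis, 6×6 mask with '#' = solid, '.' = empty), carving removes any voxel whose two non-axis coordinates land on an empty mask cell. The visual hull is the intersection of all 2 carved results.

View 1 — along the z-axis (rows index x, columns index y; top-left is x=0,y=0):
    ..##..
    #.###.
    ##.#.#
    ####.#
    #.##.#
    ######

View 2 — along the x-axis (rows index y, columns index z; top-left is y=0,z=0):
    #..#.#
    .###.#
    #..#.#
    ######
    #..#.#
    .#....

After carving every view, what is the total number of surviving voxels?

voxel count = 88

before carving: 216 voxels (6×6×6)
after view 1 [z-axis, 25 of 36 cells solid] → remaining = 150
after view 2 [x-axis, 20 of 36 cells solid] → remaining = 88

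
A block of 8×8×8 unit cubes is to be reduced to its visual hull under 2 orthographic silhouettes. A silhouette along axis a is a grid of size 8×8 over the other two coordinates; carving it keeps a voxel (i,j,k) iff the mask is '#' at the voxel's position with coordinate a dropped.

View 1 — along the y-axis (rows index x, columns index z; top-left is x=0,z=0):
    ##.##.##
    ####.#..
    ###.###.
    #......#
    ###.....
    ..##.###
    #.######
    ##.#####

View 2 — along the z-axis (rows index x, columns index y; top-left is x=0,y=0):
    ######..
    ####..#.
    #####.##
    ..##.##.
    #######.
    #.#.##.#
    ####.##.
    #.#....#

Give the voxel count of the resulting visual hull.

|visual hull| = 220

start: 8×8×8 = 512 voxels
carve view 1 (along y, XZ-mask fill 41/64): 328 voxels remain
carve view 2 (along z, XY-mask fill 43/64): 220 voxels remain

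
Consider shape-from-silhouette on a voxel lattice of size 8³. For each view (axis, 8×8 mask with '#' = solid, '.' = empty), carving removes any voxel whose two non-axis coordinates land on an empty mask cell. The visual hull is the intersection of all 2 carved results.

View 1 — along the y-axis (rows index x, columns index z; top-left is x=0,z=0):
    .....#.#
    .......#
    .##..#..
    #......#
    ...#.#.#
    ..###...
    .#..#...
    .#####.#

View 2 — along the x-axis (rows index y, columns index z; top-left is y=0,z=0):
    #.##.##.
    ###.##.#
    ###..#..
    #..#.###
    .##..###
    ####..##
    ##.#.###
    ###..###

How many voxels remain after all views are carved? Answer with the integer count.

remaining voxels: 116

before carving: 512 voxels (8×8×8)
after view 1 [y-axis, 22 of 64 cells solid] → remaining = 176
after view 2 [x-axis, 43 of 64 cells solid] → remaining = 116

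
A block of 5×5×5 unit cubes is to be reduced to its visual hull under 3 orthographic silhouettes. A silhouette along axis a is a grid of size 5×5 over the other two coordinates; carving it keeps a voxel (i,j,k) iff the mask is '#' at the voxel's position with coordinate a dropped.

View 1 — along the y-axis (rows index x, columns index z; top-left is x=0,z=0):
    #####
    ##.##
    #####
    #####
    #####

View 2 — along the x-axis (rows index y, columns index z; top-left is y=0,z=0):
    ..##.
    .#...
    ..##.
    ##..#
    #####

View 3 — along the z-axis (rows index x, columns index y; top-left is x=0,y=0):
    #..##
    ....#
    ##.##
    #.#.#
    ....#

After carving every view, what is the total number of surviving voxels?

start: 5×5×5 = 125 voxels
carve view 1 (along y, XZ-mask fill 24/25): 120 voxels remain
carve view 2 (along x, YZ-mask fill 13/25): 62 voxels remain
carve view 3 (along z, XY-mask fill 12/25): 39 voxels remain

remaining voxels: 39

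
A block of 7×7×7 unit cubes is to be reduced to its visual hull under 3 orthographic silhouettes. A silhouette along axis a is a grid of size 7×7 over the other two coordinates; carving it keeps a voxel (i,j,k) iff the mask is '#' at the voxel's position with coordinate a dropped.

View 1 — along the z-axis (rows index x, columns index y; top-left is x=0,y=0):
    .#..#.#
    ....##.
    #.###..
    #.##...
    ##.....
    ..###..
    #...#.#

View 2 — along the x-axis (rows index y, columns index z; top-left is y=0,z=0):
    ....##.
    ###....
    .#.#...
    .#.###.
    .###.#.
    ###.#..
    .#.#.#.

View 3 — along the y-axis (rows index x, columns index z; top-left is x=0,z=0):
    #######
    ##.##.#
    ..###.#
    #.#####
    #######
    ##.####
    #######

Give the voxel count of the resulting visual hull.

initial block: 7^3 = 343
  1. axis=2 (XY plane), |mask|=20  ⇒  voxels=140
  2. axis=0 (YZ plane), |mask|=22  ⇒  voxels=62
  3. axis=1 (XZ plane), |mask|=42  ⇒  voxels=50

remaining voxels: 50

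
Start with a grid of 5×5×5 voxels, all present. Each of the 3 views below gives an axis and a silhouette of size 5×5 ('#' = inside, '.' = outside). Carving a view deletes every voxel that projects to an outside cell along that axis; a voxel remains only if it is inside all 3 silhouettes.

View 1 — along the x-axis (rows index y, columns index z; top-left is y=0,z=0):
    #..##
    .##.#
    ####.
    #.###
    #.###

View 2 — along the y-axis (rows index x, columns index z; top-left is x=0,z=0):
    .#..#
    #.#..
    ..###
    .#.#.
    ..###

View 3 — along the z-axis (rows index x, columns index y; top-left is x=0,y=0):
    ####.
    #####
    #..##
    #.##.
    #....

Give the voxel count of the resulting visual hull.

27 voxels

start: 5×5×5 = 125 voxels
step 1: project along x, AND mask (18/25) → |grid| = 90
step 2: project along y, AND mask (12/25) → |grid| = 44
step 3: project along z, AND mask (16/25) → |grid| = 27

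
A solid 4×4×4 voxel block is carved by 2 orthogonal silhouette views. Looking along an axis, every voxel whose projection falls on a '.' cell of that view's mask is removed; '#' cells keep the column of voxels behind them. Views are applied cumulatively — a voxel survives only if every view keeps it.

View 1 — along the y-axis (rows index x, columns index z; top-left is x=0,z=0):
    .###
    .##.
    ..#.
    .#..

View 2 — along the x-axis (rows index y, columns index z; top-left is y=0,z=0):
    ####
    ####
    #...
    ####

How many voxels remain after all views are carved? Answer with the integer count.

start: 4×4×4 = 64 voxels
carve view 1 (along y, XZ-mask fill 7/16): 28 voxels remain
carve view 2 (along x, YZ-mask fill 13/16): 21 voxels remain

voxel count = 21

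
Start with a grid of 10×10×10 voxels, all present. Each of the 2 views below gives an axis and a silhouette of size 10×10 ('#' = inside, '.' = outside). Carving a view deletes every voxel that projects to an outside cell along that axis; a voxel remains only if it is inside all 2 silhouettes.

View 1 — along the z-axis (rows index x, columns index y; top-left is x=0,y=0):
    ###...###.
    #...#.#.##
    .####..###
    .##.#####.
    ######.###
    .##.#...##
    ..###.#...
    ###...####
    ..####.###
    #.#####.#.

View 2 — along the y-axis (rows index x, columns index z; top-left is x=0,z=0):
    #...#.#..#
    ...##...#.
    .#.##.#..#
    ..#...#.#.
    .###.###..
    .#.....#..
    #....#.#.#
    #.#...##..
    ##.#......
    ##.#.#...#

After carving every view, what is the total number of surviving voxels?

|visual hull| = 259

before carving: 1000 voxels (10×10×10)
V1 z: intersect with XY mask (64 set) -- 640 left
V2 y: intersect with XZ mask (39 set) -- 259 left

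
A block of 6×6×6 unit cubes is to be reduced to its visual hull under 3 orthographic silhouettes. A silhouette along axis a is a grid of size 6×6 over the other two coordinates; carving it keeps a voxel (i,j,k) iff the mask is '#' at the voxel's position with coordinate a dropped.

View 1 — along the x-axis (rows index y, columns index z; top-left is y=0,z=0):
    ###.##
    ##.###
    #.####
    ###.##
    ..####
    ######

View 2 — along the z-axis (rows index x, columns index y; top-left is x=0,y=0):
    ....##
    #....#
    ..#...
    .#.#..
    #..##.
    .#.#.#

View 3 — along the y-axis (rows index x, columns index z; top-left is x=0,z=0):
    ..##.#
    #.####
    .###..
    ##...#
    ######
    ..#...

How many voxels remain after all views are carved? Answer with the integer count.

39 voxels

initial block: 6^3 = 216
after view 1 [x-axis, 30 of 36 cells solid] → remaining = 180
after view 2 [z-axis, 13 of 36 cells solid] → remaining = 66
after view 3 [y-axis, 21 of 36 cells solid] → remaining = 39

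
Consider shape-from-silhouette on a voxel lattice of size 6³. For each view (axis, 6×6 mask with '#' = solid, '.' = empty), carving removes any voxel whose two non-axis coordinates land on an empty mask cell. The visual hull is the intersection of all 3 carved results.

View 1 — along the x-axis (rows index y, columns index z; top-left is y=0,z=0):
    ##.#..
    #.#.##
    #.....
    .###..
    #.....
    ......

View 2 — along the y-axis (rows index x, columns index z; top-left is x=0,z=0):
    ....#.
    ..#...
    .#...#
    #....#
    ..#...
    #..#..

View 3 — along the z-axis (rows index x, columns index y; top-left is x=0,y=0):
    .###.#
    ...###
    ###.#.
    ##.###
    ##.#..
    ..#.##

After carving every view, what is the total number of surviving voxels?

initial block: 6^3 = 216
step 1: project along x, AND mask (12/36) → |grid| = 72
step 2: project along y, AND mask (9/36) → |grid| = 19
step 3: project along z, AND mask (22/36) → |grid| = 12

remaining voxels: 12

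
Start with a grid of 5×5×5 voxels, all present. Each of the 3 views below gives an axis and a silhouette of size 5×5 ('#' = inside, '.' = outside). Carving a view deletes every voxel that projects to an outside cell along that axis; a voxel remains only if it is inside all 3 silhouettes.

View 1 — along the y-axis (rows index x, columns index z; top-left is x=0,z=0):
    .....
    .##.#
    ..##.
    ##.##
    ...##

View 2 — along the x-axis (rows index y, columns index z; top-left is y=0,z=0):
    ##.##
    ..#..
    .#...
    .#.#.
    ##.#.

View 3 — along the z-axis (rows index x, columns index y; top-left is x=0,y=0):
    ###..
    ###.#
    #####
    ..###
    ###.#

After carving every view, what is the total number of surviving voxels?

full grid |V| = 125
after view 1 [y-axis, 11 of 25 cells solid] → remaining = 55
after view 2 [x-axis, 11 of 25 cells solid] → remaining = 24
after view 3 [z-axis, 19 of 25 cells solid] → remaining = 18

|visual hull| = 18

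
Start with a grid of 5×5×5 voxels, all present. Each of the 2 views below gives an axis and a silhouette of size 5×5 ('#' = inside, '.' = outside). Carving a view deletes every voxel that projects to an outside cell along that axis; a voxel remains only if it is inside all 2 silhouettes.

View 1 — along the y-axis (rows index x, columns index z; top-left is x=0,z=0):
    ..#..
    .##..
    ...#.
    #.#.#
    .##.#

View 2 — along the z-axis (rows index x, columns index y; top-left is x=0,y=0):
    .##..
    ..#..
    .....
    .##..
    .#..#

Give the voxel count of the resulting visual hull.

|visual hull| = 16

start: 5×5×5 = 125 voxels
carve view 1 (along y, XZ-mask fill 10/25): 50 voxels remain
carve view 2 (along z, XY-mask fill 7/25): 16 voxels remain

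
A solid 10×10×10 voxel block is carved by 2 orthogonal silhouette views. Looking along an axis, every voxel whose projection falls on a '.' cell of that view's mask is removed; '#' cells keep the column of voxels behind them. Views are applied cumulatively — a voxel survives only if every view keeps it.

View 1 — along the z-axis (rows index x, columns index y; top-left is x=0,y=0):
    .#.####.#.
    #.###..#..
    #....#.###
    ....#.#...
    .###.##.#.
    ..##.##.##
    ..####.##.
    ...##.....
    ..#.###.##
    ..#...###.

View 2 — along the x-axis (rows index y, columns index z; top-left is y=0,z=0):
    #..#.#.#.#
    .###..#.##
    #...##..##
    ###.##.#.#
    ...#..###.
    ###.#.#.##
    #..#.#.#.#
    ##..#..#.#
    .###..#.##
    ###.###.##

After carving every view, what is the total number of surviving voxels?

remaining voxels: 276

before carving: 1000 voxels (10×10×10)
after view 1 [z-axis, 48 of 100 cells solid] → remaining = 480
after view 2 [x-axis, 58 of 100 cells solid] → remaining = 276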